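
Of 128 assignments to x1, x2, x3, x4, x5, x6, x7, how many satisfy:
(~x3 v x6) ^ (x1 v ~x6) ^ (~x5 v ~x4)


CNF with 3 clauses over 7 vars (128 assignments).
An assignment satisfies CNF iff every clause has >=1 true literal.
Check each row (bits = x1,x2,x3,x4,x5,x6,x7; clause T/F shown):
  row 0 [0000000]: clauses=TTT -> 1
  row 1 [0000001]: clauses=TTT -> 1
  row 2 [0000010]: clauses=TFT -> 0
  row 3 [0000011]: clauses=TFT -> 0
  row 4 [0000100]: clauses=TTT -> 1
  (every remaining row is evaluated the same way; all 128 results are listed next)
Full result column, 8 rows per line (x1,x2,x3,x4 fixed per line; x5,x6,x7 runs 000..111 left to right):
  rows 0-7 [x1,x2,x3,x4=0000]: 11001100  (ones: 4)
  rows 8-15 [x1,x2,x3,x4=0001]: 11000000  (ones: 2)
  rows 16-23 [x1,x2,x3,x4=0010]: 00000000  (ones: 0)
  rows 24-31 [x1,x2,x3,x4=0011]: 00000000  (ones: 0)
  rows 32-39 [x1,x2,x3,x4=0100]: 11001100  (ones: 4)
  rows 40-47 [x1,x2,x3,x4=0101]: 11000000  (ones: 2)
  rows 48-55 [x1,x2,x3,x4=0110]: 00000000  (ones: 0)
  rows 56-63 [x1,x2,x3,x4=0111]: 00000000  (ones: 0)
  rows 64-71 [x1,x2,x3,x4=1000]: 11111111  (ones: 8)
  rows 72-79 [x1,x2,x3,x4=1001]: 11110000  (ones: 4)
  rows 80-87 [x1,x2,x3,x4=1010]: 00110011  (ones: 4)
  rows 88-95 [x1,x2,x3,x4=1011]: 00110000  (ones: 2)
  rows 96-103 [x1,x2,x3,x4=1100]: 11111111  (ones: 8)
  rows 104-111 [x1,x2,x3,x4=1101]: 11110000  (ones: 4)
  rows 112-119 [x1,x2,x3,x4=1110]: 00110011  (ones: 4)
  rows 120-127 [x1,x2,x3,x4=1111]: 00110000  (ones: 2)
Satisfying assignments = 4+2+0+0+4+2+0+0+8+4+4+2+8+4+4+2 = 48

48


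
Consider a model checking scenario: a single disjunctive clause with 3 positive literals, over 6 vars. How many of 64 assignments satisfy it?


Step 1: Total=2^6=64
Step 2: Unsat when all 3 false: 2^3=8
Step 3: Sat=64-8=56

56


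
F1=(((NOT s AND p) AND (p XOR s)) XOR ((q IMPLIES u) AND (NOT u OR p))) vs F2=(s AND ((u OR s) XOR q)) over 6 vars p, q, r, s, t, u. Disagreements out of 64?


F1 = (((NOT s AND p) AND (p XOR s)) XOR ((q IMPLIES u) AND (NOT u OR p)))
F2 = (s AND ((u OR s) XOR q))
Evaluate both on each of 64 rows (bits = p,q,r,s,t,u):
  row 0 [000000]: F1=1 F2=0 (differ) -> 1
  row 1 [000001]: F1=0 F2=0 -> 0
  row 2 [000010]: F1=1 F2=0 (differ) -> 1
  row 3 [000011]: F1=0 F2=0 -> 0
  row 4 [000100]: F1=1 F2=1 -> 0
  (every remaining row is evaluated the same way; all 64 results are listed next)
Full result column, 8 rows per line (p,q,r fixed per line; s,t,u runs 000..111 left to right):
  rows 0-7 [p,q,r=000]: 10100101  (ones: 4)
  rows 8-15 [p,q,r=001]: 10100101  (ones: 4)
  rows 16-23 [p,q,r=010]: 00000000  (ones: 0)
  rows 24-31 [p,q,r=011]: 00000000  (ones: 0)
  rows 32-39 [p,q,r=100]: 00000000  (ones: 0)
  rows 40-47 [p,q,r=101]: 00000000  (ones: 0)
  rows 48-55 [p,q,r=110]: 10100101  (ones: 4)
  rows 56-63 [p,q,r=111]: 10100101  (ones: 4)
Disagreements = 4+4+0+0+0+0+4+4 = 16

16


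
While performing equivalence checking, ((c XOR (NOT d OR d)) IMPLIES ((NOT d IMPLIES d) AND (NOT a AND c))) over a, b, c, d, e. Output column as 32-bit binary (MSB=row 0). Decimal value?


Formula: ((c XOR (NOT d OR d)) IMPLIES ((NOT d IMPLIES d) AND (NOT a AND c))) over a, b, c, d, e (32 rows)
Evaluate each row (bits = a,b,c,d,e, MSB first):
  row 0 [00000]: ((0 XOR (NOT 0 OR 0)) IMPLIES ((NOT 0 IMPLIES 0) AND (NOT 0 AND 0))) -> 0
  row 1 [00001]: ((0 XOR (NOT 0 OR 0)) IMPLIES ((NOT 0 IMPLIES 0) AND (NOT 0 AND 0))) -> 0
  row 2 [00010]: ((0 XOR (NOT 1 OR 1)) IMPLIES ((NOT 1 IMPLIES 1) AND (NOT 0 AND 0))) -> 0
  row 3 [00011]: ((0 XOR (NOT 1 OR 1)) IMPLIES ((NOT 1 IMPLIES 1) AND (NOT 0 AND 0))) -> 0
  row 4 [00100]: ((1 XOR (NOT 0 OR 0)) IMPLIES ((NOT 0 IMPLIES 0) AND (NOT 0 AND 1))) -> 1
  row 5 [00101]: ((1 XOR (NOT 0 OR 0)) IMPLIES ((NOT 0 IMPLIES 0) AND (NOT 0 AND 1))) -> 1
  row 6 [00110]: ((1 XOR (NOT 1 OR 1)) IMPLIES ((NOT 1 IMPLIES 1) AND (NOT 0 AND 1))) -> 1
  row 7 [00111]: ((1 XOR (NOT 1 OR 1)) IMPLIES ((NOT 1 IMPLIES 1) AND (NOT 0 AND 1))) -> 1
  row 8 [01000]: ((0 XOR (NOT 0 OR 0)) IMPLIES ((NOT 0 IMPLIES 0) AND (NOT 0 AND 0))) -> 0
  row 9 [01001]: ((0 XOR (NOT 0 OR 0)) IMPLIES ((NOT 0 IMPLIES 0) AND (NOT 0 AND 0))) -> 0
  row 10 [01010]: ((0 XOR (NOT 1 OR 1)) IMPLIES ((NOT 1 IMPLIES 1) AND (NOT 0 AND 0))) -> 0
  row 11 [01011]: ((0 XOR (NOT 1 OR 1)) IMPLIES ((NOT 1 IMPLIES 1) AND (NOT 0 AND 0))) -> 0
  row 12 [01100]: ((1 XOR (NOT 0 OR 0)) IMPLIES ((NOT 0 IMPLIES 0) AND (NOT 0 AND 1))) -> 1
  row 13 [01101]: ((1 XOR (NOT 0 OR 0)) IMPLIES ((NOT 0 IMPLIES 0) AND (NOT 0 AND 1))) -> 1
  row 14 [01110]: ((1 XOR (NOT 1 OR 1)) IMPLIES ((NOT 1 IMPLIES 1) AND (NOT 0 AND 1))) -> 1
  row 15 [01111]: ((1 XOR (NOT 1 OR 1)) IMPLIES ((NOT 1 IMPLIES 1) AND (NOT 0 AND 1))) -> 1
  row 16 [10000]: ((0 XOR (NOT 0 OR 0)) IMPLIES ((NOT 0 IMPLIES 0) AND (NOT 1 AND 0))) -> 0
  row 17 [10001]: ((0 XOR (NOT 0 OR 0)) IMPLIES ((NOT 0 IMPLIES 0) AND (NOT 1 AND 0))) -> 0
  row 18 [10010]: ((0 XOR (NOT 1 OR 1)) IMPLIES ((NOT 1 IMPLIES 1) AND (NOT 1 AND 0))) -> 0
  row 19 [10011]: ((0 XOR (NOT 1 OR 1)) IMPLIES ((NOT 1 IMPLIES 1) AND (NOT 1 AND 0))) -> 0
  row 20 [10100]: ((1 XOR (NOT 0 OR 0)) IMPLIES ((NOT 0 IMPLIES 0) AND (NOT 1 AND 1))) -> 1
  row 21 [10101]: ((1 XOR (NOT 0 OR 0)) IMPLIES ((NOT 0 IMPLIES 0) AND (NOT 1 AND 1))) -> 1
  row 22 [10110]: ((1 XOR (NOT 1 OR 1)) IMPLIES ((NOT 1 IMPLIES 1) AND (NOT 1 AND 1))) -> 1
  row 23 [10111]: ((1 XOR (NOT 1 OR 1)) IMPLIES ((NOT 1 IMPLIES 1) AND (NOT 1 AND 1))) -> 1
  row 24 [11000]: ((0 XOR (NOT 0 OR 0)) IMPLIES ((NOT 0 IMPLIES 0) AND (NOT 1 AND 0))) -> 0
  row 25 [11001]: ((0 XOR (NOT 0 OR 0)) IMPLIES ((NOT 0 IMPLIES 0) AND (NOT 1 AND 0))) -> 0
  row 26 [11010]: ((0 XOR (NOT 1 OR 1)) IMPLIES ((NOT 1 IMPLIES 1) AND (NOT 1 AND 0))) -> 0
  row 27 [11011]: ((0 XOR (NOT 1 OR 1)) IMPLIES ((NOT 1 IMPLIES 1) AND (NOT 1 AND 0))) -> 0
  row 28 [11100]: ((1 XOR (NOT 0 OR 0)) IMPLIES ((NOT 0 IMPLIES 0) AND (NOT 1 AND 1))) -> 1
  row 29 [11101]: ((1 XOR (NOT 0 OR 0)) IMPLIES ((NOT 0 IMPLIES 0) AND (NOT 1 AND 1))) -> 1
  row 30 [11110]: ((1 XOR (NOT 1 OR 1)) IMPLIES ((NOT 1 IMPLIES 1) AND (NOT 1 AND 1))) -> 1
  row 31 [11111]: ((1 XOR (NOT 1 OR 1)) IMPLIES ((NOT 1 IMPLIES 1) AND (NOT 1 AND 1))) -> 1
Full result column, 4 rows per line (a,b,c fixed per line; d,e runs 00..11 left to right):
  rows 0-3 [a,b,c=000]: 0000  = hex 0
  rows 4-7 [a,b,c=001]: 1111  = hex F
  rows 8-11 [a,b,c=010]: 0000  = hex 0
  rows 12-15 [a,b,c=011]: 1111  = hex F
  rows 16-19 [a,b,c=100]: 0000  = hex 0
  rows 20-23 [a,b,c=101]: 1111  = hex F
  rows 24-27 [a,b,c=110]: 0000  = hex 0
  rows 28-31 [a,b,c=111]: 1111  = hex F
Output column (row 0 .. row 31) = 00001111000011110000111100001111
Output column grouped in 4s = 0000 1111 0000 1111 0000 1111 0000 1111 = 0x0F0F0F0F
Convert to decimal digit by digit (value = value*16 + digit):
  0 -> 0
  0*16 + 15 (F) = 15
  15*16 + 0 = 240
  240*16 + 15 (F) = 3855
  3855*16 + 0 = 61680
  61680*16 + 15 (F) = 986895
  986895*16 + 0 = 15790320
  15790320*16 + 15 (F) = 252645135
Decimal = 252645135

252645135


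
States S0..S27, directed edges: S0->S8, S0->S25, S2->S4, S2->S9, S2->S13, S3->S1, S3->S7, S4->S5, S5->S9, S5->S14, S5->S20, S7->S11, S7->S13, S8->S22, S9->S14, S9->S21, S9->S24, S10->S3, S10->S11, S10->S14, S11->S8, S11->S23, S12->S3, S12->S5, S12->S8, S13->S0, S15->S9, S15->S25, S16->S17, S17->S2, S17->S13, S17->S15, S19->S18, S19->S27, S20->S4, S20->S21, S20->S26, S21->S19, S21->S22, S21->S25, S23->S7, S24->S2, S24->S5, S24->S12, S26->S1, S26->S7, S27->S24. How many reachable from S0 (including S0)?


BFS from S0:
  layer 0: {S0}
  layer 1: {S8, S25}
  layer 2: {S22}
Reachable set: {S0, S8, S22, S25}
Count = 4

4


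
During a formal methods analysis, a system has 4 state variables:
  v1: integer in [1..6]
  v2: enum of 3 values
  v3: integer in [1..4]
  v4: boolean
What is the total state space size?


State space = product of domain sizes of all variables.
Domain sizes:
  v1 (integer in [1..6]): 6
  v2 (enum of 3 values): 3
  v3 (integer in [1..4]): 4
  v4 (boolean): 2
Product = 6 * 3 * 4 * 2 = 144

144


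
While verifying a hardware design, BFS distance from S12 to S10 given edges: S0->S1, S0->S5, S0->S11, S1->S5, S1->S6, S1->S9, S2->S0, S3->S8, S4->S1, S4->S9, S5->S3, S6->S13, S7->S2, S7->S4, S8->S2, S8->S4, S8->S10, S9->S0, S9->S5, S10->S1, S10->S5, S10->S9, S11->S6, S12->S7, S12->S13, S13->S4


BFS layer-by-layer from S12:
  dist 0: {S12}
  dist 1: {S7, S13}
  dist 2: {S2, S4}
  dist 3: {S0, S1, S9}
  dist 4: {S5, S6, S11}
  dist 5: {S3}
  dist 6: {S8}
  dist 7: {S10}
  -> S10 reached at distance 7
Shortest path length = 7

7


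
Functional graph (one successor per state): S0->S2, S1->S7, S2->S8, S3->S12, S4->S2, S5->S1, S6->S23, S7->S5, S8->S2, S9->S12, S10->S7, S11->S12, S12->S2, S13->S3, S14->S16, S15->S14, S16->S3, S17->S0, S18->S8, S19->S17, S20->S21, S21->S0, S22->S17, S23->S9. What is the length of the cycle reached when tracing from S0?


Trace from S0 until a state repeats:
  S0 -> S2 -> S8 -> S2
S2 first seen at step 1, revisited at step 3.
Cycle length = 3 - 1 = 2

2


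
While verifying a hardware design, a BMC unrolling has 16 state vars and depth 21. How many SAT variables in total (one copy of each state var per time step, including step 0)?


BMC unrolls to depth k, creating one copy of each state var for steps 0..k.
Step count = 21 + 1 = 22 (steps 0 through 21)
Vars per step = 16
Total = 16 * 22 = 352

352


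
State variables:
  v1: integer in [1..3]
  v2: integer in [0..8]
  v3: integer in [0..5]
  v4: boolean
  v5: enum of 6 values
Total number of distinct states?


State space = product of domain sizes of all variables.
Domain sizes:
  v1 (integer in [1..3]): 3
  v2 (integer in [0..8]): 9
  v3 (integer in [0..5]): 6
  v4 (boolean): 2
  v5 (enum of 6 values): 6
Product = 3 * 9 * 6 * 2 * 6 = 1944

1944


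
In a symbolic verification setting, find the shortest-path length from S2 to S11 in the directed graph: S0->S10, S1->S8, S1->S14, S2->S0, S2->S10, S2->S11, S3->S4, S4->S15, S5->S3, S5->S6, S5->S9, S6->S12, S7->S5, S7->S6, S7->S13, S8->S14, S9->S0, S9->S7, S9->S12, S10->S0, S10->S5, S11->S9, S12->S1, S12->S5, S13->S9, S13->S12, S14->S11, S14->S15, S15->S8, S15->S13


BFS layer-by-layer from S2:
  dist 0: {S2}
  dist 1: {S0, S10, S11}
  -> S11 reached at distance 1
Shortest path length = 1

1


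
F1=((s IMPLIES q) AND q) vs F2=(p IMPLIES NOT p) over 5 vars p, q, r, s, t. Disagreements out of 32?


F1 = ((s IMPLIES q) AND q)
F2 = (p IMPLIES NOT p)
Evaluate both on each of 32 rows (bits = p,q,r,s,t):
  row 0 [00000]: F1=0 F2=1 (differ) -> 1
  row 1 [00001]: F1=0 F2=1 (differ) -> 1
  row 2 [00010]: F1=0 F2=1 (differ) -> 1
  row 3 [00011]: F1=0 F2=1 (differ) -> 1
  row 4 [00100]: F1=0 F2=1 (differ) -> 1
  row 5 [00101]: F1=0 F2=1 (differ) -> 1
  row 6 [00110]: F1=0 F2=1 (differ) -> 1
  row 7 [00111]: F1=0 F2=1 (differ) -> 1
  row 8 [01000]: F1=1 F2=1 -> 0
  row 9 [01001]: F1=1 F2=1 -> 0
  row 10 [01010]: F1=1 F2=1 -> 0
  row 11 [01011]: F1=1 F2=1 -> 0
  row 12 [01100]: F1=1 F2=1 -> 0
  row 13 [01101]: F1=1 F2=1 -> 0
  row 14 [01110]: F1=1 F2=1 -> 0
  row 15 [01111]: F1=1 F2=1 -> 0
  row 16 [10000]: F1=0 F2=0 -> 0
  row 17 [10001]: F1=0 F2=0 -> 0
  row 18 [10010]: F1=0 F2=0 -> 0
  row 19 [10011]: F1=0 F2=0 -> 0
  row 20 [10100]: F1=0 F2=0 -> 0
  row 21 [10101]: F1=0 F2=0 -> 0
  row 22 [10110]: F1=0 F2=0 -> 0
  row 23 [10111]: F1=0 F2=0 -> 0
  row 24 [11000]: F1=1 F2=0 (differ) -> 1
  row 25 [11001]: F1=1 F2=0 (differ) -> 1
  row 26 [11010]: F1=1 F2=0 (differ) -> 1
  row 27 [11011]: F1=1 F2=0 (differ) -> 1
  row 28 [11100]: F1=1 F2=0 (differ) -> 1
  row 29 [11101]: F1=1 F2=0 (differ) -> 1
  row 30 [11110]: F1=1 F2=0 (differ) -> 1
  row 31 [11111]: F1=1 F2=0 (differ) -> 1
Full result column, 8 rows per line (p,q fixed per line; r,s,t runs 000..111 left to right):
  rows 0-7 [p,q=00]: 11111111  (ones: 8)
  rows 8-15 [p,q=01]: 00000000  (ones: 0)
  rows 16-23 [p,q=10]: 00000000  (ones: 0)
  rows 24-31 [p,q=11]: 11111111  (ones: 8)
Disagreements = 8+0+0+8 = 16

16


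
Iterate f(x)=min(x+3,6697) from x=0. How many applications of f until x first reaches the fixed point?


Step 1: x=0, cap=6697, increment=3
Step 2: x grows by 3 each step until capped at 6697; fixed point is x=6697
Step 3: iterations = ceil(6697/3) = 2233

2233


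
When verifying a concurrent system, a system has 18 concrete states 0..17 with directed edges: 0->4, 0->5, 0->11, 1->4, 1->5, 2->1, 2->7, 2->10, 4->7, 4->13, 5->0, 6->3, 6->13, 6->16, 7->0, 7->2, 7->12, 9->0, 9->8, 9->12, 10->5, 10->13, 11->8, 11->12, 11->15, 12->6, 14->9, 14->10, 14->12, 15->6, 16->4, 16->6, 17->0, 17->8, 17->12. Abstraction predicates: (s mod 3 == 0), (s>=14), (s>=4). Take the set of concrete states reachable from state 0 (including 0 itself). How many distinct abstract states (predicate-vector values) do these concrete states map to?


BFS from 0:
Concrete reachable: {0, 1, 2, 3, 4, 5, 6, 7, 8, 10, 11, 12, 13, 15, 16}
Abstract via predicates (s mod 3 == 0), (s>=14), (s>=4):
  (0,0,0) <- {1, 2}
  (0,0,1) <- {4, 5, 7, 8, 10, 11, 13}
  (0,1,1) <- {16}
  (1,0,0) <- {0, 3}
  (1,0,1) <- {6, 12}
  (1,1,1) <- {15}
Distinct abstract states = 6

6


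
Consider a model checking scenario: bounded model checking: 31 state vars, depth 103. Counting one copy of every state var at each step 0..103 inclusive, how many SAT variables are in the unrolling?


BMC unrolls to depth k, creating one copy of each state var for steps 0..k.
Step count = 103 + 1 = 104 (steps 0 through 103)
Vars per step = 31
Total = 31 * 104 = 3224

3224


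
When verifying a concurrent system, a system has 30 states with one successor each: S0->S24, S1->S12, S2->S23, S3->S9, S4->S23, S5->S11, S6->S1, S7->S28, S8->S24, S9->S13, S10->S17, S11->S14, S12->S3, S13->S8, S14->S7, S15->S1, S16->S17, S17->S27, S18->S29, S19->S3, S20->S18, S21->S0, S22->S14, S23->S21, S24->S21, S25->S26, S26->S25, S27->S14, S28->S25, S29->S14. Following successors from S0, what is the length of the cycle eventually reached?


Trace from S0 until a state repeats:
  S0 -> S24 -> S21 -> S0
S0 first seen at step 0, revisited at step 3.
Cycle length = 3 - 0 = 3

3


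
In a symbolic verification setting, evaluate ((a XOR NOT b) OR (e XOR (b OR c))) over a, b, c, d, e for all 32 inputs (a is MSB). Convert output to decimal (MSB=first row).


Formula: ((a XOR NOT b) OR (e XOR (b OR c))) over a, b, c, d, e (32 rows)
Evaluate each row (bits = a,b,c,d,e, MSB first):
  row 0 [00000]: ((0 XOR NOT 0) OR (0 XOR (0 OR 0))) -> 1
  row 1 [00001]: ((0 XOR NOT 0) OR (1 XOR (0 OR 0))) -> 1
  row 2 [00010]: ((0 XOR NOT 0) OR (0 XOR (0 OR 0))) -> 1
  row 3 [00011]: ((0 XOR NOT 0) OR (1 XOR (0 OR 0))) -> 1
  row 4 [00100]: ((0 XOR NOT 0) OR (0 XOR (0 OR 1))) -> 1
  row 5 [00101]: ((0 XOR NOT 0) OR (1 XOR (0 OR 1))) -> 1
  row 6 [00110]: ((0 XOR NOT 0) OR (0 XOR (0 OR 1))) -> 1
  row 7 [00111]: ((0 XOR NOT 0) OR (1 XOR (0 OR 1))) -> 1
  row 8 [01000]: ((0 XOR NOT 1) OR (0 XOR (1 OR 0))) -> 1
  row 9 [01001]: ((0 XOR NOT 1) OR (1 XOR (1 OR 0))) -> 0
  row 10 [01010]: ((0 XOR NOT 1) OR (0 XOR (1 OR 0))) -> 1
  row 11 [01011]: ((0 XOR NOT 1) OR (1 XOR (1 OR 0))) -> 0
  row 12 [01100]: ((0 XOR NOT 1) OR (0 XOR (1 OR 1))) -> 1
  row 13 [01101]: ((0 XOR NOT 1) OR (1 XOR (1 OR 1))) -> 0
  row 14 [01110]: ((0 XOR NOT 1) OR (0 XOR (1 OR 1))) -> 1
  row 15 [01111]: ((0 XOR NOT 1) OR (1 XOR (1 OR 1))) -> 0
  row 16 [10000]: ((1 XOR NOT 0) OR (0 XOR (0 OR 0))) -> 0
  row 17 [10001]: ((1 XOR NOT 0) OR (1 XOR (0 OR 0))) -> 1
  row 18 [10010]: ((1 XOR NOT 0) OR (0 XOR (0 OR 0))) -> 0
  row 19 [10011]: ((1 XOR NOT 0) OR (1 XOR (0 OR 0))) -> 1
  row 20 [10100]: ((1 XOR NOT 0) OR (0 XOR (0 OR 1))) -> 1
  row 21 [10101]: ((1 XOR NOT 0) OR (1 XOR (0 OR 1))) -> 0
  row 22 [10110]: ((1 XOR NOT 0) OR (0 XOR (0 OR 1))) -> 1
  row 23 [10111]: ((1 XOR NOT 0) OR (1 XOR (0 OR 1))) -> 0
  row 24 [11000]: ((1 XOR NOT 1) OR (0 XOR (1 OR 0))) -> 1
  row 25 [11001]: ((1 XOR NOT 1) OR (1 XOR (1 OR 0))) -> 1
  row 26 [11010]: ((1 XOR NOT 1) OR (0 XOR (1 OR 0))) -> 1
  row 27 [11011]: ((1 XOR NOT 1) OR (1 XOR (1 OR 0))) -> 1
  row 28 [11100]: ((1 XOR NOT 1) OR (0 XOR (1 OR 1))) -> 1
  row 29 [11101]: ((1 XOR NOT 1) OR (1 XOR (1 OR 1))) -> 1
  row 30 [11110]: ((1 XOR NOT 1) OR (0 XOR (1 OR 1))) -> 1
  row 31 [11111]: ((1 XOR NOT 1) OR (1 XOR (1 OR 1))) -> 1
Full result column, 4 rows per line (a,b,c fixed per line; d,e runs 00..11 left to right):
  rows 0-3 [a,b,c=000]: 1111  = hex F
  rows 4-7 [a,b,c=001]: 1111  = hex F
  rows 8-11 [a,b,c=010]: 1010  = hex A
  rows 12-15 [a,b,c=011]: 1010  = hex A
  rows 16-19 [a,b,c=100]: 0101  = hex 5
  rows 20-23 [a,b,c=101]: 1010  = hex A
  rows 24-27 [a,b,c=110]: 1111  = hex F
  rows 28-31 [a,b,c=111]: 1111  = hex F
Output column (row 0 .. row 31) = 11111111101010100101101011111111
Output column grouped in 4s = 1111 1111 1010 1010 0101 1010 1111 1111 = 0xFFAA5AFF
Convert to decimal digit by digit (value = value*16 + digit):
  F -> 15
  15*16 + 15 (F) = 255
  255*16 + 10 (A) = 4090
  4090*16 + 10 (A) = 65450
  65450*16 + 5 = 1047205
  1047205*16 + 10 (A) = 16755290
  16755290*16 + 15 (F) = 268084655
  268084655*16 + 15 (F) = 4289354495
Decimal = 4289354495

4289354495


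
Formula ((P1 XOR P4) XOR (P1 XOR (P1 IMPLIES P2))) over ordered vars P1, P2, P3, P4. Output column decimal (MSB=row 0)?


Formula: ((P1 XOR P4) XOR (P1 XOR (P1 IMPLIES P2))) over P1, P2, P3, P4 (16 rows)
Evaluate each row (bits = P1,P2,P3,P4, MSB first):
  row 0 [0000]: ((0 XOR 0) XOR (0 XOR (0 IMPLIES 0))) -> 1
  row 1 [0001]: ((0 XOR 1) XOR (0 XOR (0 IMPLIES 0))) -> 0
  row 2 [0010]: ((0 XOR 0) XOR (0 XOR (0 IMPLIES 0))) -> 1
  row 3 [0011]: ((0 XOR 1) XOR (0 XOR (0 IMPLIES 0))) -> 0
  row 4 [0100]: ((0 XOR 0) XOR (0 XOR (0 IMPLIES 1))) -> 1
  row 5 [0101]: ((0 XOR 1) XOR (0 XOR (0 IMPLIES 1))) -> 0
  row 6 [0110]: ((0 XOR 0) XOR (0 XOR (0 IMPLIES 1))) -> 1
  row 7 [0111]: ((0 XOR 1) XOR (0 XOR (0 IMPLIES 1))) -> 0
  row 8 [1000]: ((1 XOR 0) XOR (1 XOR (1 IMPLIES 0))) -> 0
  row 9 [1001]: ((1 XOR 1) XOR (1 XOR (1 IMPLIES 0))) -> 1
  row 10 [1010]: ((1 XOR 0) XOR (1 XOR (1 IMPLIES 0))) -> 0
  row 11 [1011]: ((1 XOR 1) XOR (1 XOR (1 IMPLIES 0))) -> 1
  row 12 [1100]: ((1 XOR 0) XOR (1 XOR (1 IMPLIES 1))) -> 1
  row 13 [1101]: ((1 XOR 1) XOR (1 XOR (1 IMPLIES 1))) -> 0
  row 14 [1110]: ((1 XOR 0) XOR (1 XOR (1 IMPLIES 1))) -> 1
  row 15 [1111]: ((1 XOR 1) XOR (1 XOR (1 IMPLIES 1))) -> 0
Full result column, 4 rows per line (P1,P2 fixed per line; P3,P4 runs 00..11 left to right):
  rows 0-3 [P1,P2=00]: 1010  = hex A
  rows 4-7 [P1,P2=01]: 1010  = hex A
  rows 8-11 [P1,P2=10]: 0101  = hex 5
  rows 12-15 [P1,P2=11]: 1010  = hex A
Output column (row 0 .. row 15) = 1010101001011010
Output column grouped in 4s = 1010 1010 0101 1010 = 0xAA5A
Convert to decimal digit by digit (value = value*16 + digit):
  A -> 10
  10*16 + 10 (A) = 170
  170*16 + 5 = 2725
  2725*16 + 10 (A) = 43610
Decimal = 43610

43610


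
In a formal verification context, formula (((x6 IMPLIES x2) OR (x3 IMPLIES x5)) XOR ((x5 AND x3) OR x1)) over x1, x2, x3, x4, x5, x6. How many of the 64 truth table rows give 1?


Formula: (((x6 IMPLIES x2) OR (x3 IMPLIES x5)) XOR ((x5 AND x3) OR x1)) over 6 vars (64 rows)
Evaluate each row (x1, x2, x3, x4, x5, x6 as bits, MSB first):
  row 0 [000000]: (((0 IMPLIES 0) OR (0 IMPLIES 0)) XOR ((0 AND 0) OR 0)) -> 1
  row 1 [000001]: (((1 IMPLIES 0) OR (0 IMPLIES 0)) XOR ((0 AND 0) OR 0)) -> 1
  row 2 [000010]: (((0 IMPLIES 0) OR (0 IMPLIES 1)) XOR ((1 AND 0) OR 0)) -> 1
  row 3 [000011]: (((1 IMPLIES 0) OR (0 IMPLIES 1)) XOR ((1 AND 0) OR 0)) -> 1
  row 4 [000100]: (((0 IMPLIES 0) OR (0 IMPLIES 0)) XOR ((0 AND 0) OR 0)) -> 1
  (every remaining row is evaluated the same way; all 64 results are listed next)
Full result column, 8 rows per line (x1,x2,x3 fixed per line; x4,x5,x6 runs 000..111 left to right):
  rows 0-7 [x1,x2,x3=000]: 11111111  (ones: 8)
  rows 8-15 [x1,x2,x3=001]: 10001000  (ones: 2)
  rows 16-23 [x1,x2,x3=010]: 11111111  (ones: 8)
  rows 24-31 [x1,x2,x3=011]: 11001100  (ones: 4)
  rows 32-39 [x1,x2,x3=100]: 00000000  (ones: 0)
  rows 40-47 [x1,x2,x3=101]: 01000100  (ones: 2)
  rows 48-55 [x1,x2,x3=110]: 00000000  (ones: 0)
  rows 56-63 [x1,x2,x3=111]: 00000000  (ones: 0)
Count of 1-rows = 8+2+8+4+0+2+0+0 = 24

24


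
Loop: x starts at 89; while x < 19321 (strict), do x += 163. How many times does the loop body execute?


Step 1: x goes from 89 toward 19321 by 163; the body runs while x<19321, so iterations = ceil((bound-start)/step)
Step 2: Distance=19232
Step 3: ceil(19232/163)=118

118


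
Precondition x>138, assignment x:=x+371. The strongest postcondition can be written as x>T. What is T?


Formula: sp(P, x:=E) = exists old_x. (x = E[old_x/x]) AND P[old_x/x] (old_x is the value of x before the assignment; eliminate old_x by solving x = E[old_x/x] for old_x)
Step 1: Precondition P: x>138, i.e. old_x > 138
Step 2: Assignment gives x = old_x + 371, so old_x = x - 371
Step 3: Substitute into P: x - 371 > 138
Step 4: Simplify: x > 138+371 = 509

509


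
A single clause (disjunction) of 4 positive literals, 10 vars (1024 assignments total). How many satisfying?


Step 1: Total=2^10=1024
Step 2: Unsat when all 4 false: 2^6=64
Step 3: Sat=1024-64=960

960


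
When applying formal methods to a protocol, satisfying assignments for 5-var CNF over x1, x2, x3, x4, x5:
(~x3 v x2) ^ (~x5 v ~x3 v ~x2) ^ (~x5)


CNF with 3 clauses over 5 vars (32 assignments).
An assignment satisfies CNF iff every clause has >=1 true literal.
Check each row (bits = x1,x2,x3,x4,x5; clause T/F shown):
  row 0 [00000]: clauses=TTT -> 1
  row 1 [00001]: clauses=TTF -> 0
  row 2 [00010]: clauses=TTT -> 1
  row 3 [00011]: clauses=TTF -> 0
  row 4 [00100]: clauses=FTT -> 0
  row 5 [00101]: clauses=FTF -> 0
  row 6 [00110]: clauses=FTT -> 0
  row 7 [00111]: clauses=FTF -> 0
  row 8 [01000]: clauses=TTT -> 1
  row 9 [01001]: clauses=TTF -> 0
  row 10 [01010]: clauses=TTT -> 1
  row 11 [01011]: clauses=TTF -> 0
  row 12 [01100]: clauses=TTT -> 1
  row 13 [01101]: clauses=TFF -> 0
  row 14 [01110]: clauses=TTT -> 1
  row 15 [01111]: clauses=TFF -> 0
  row 16 [10000]: clauses=TTT -> 1
  row 17 [10001]: clauses=TTF -> 0
  row 18 [10010]: clauses=TTT -> 1
  row 19 [10011]: clauses=TTF -> 0
  row 20 [10100]: clauses=FTT -> 0
  row 21 [10101]: clauses=FTF -> 0
  row 22 [10110]: clauses=FTT -> 0
  row 23 [10111]: clauses=FTF -> 0
  row 24 [11000]: clauses=TTT -> 1
  row 25 [11001]: clauses=TTF -> 0
  row 26 [11010]: clauses=TTT -> 1
  row 27 [11011]: clauses=TTF -> 0
  row 28 [11100]: clauses=TTT -> 1
  row 29 [11101]: clauses=TFF -> 0
  row 30 [11110]: clauses=TTT -> 1
  row 31 [11111]: clauses=TFF -> 0
Full result column, 8 rows per line (x1,x2 fixed per line; x3,x4,x5 runs 000..111 left to right):
  rows 0-7 [x1,x2=00]: 10100000  (ones: 2)
  rows 8-15 [x1,x2=01]: 10101010  (ones: 4)
  rows 16-23 [x1,x2=10]: 10100000  (ones: 2)
  rows 24-31 [x1,x2=11]: 10101010  (ones: 4)
Satisfying assignments = 2+4+2+4 = 12

12


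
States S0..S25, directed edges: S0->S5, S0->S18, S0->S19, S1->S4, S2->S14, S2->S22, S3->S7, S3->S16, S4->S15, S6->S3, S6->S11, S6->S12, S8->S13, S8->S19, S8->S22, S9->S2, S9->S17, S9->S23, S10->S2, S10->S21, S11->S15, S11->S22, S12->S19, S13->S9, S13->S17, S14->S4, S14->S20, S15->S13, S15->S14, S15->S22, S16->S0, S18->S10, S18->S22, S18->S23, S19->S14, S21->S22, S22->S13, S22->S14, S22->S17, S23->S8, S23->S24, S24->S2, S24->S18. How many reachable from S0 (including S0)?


BFS from S0:
  layer 0: {S0}
  layer 1: {S5, S18, S19}
  layer 2: {S10, S14, S22, S23}
  layer 3: {S2, S4, S8, S13, S17, S20, S21, S24}
  layer 4: {S9, S15}
Reachable set: {S0, S2, S4, S5, S8, S9, S10, S13, S14, S15, S17, S18, S19, S20, S21, S22, S23, S24}
Count = 18

18


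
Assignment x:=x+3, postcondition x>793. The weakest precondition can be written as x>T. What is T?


Formula: wp(x:=E, P) = P[E/x] (substitute E for x in postcondition)
Step 1: Postcondition: x>793
Step 2: Substitute x+3 for x: x+3>793
Step 3: Solve for x: x > 793-3 = 790

790


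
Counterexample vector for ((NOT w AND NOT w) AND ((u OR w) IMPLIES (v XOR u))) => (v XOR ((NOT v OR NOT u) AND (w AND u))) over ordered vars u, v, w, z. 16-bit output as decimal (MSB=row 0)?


F1 = ((NOT w AND NOT w) AND ((u OR w) IMPLIES (v XOR u)))
F2 = (v XOR ((NOT v OR NOT u) AND (w AND u)))
Counterexample to F1=>F2 is where F1=1 and F2=0.
Evaluate each row (bits = u,v,w,z, MSB first):
  row 0 [0000]: F1=1 F2=0 -> F1&~F2 -> 1
  row 1 [0001]: F1=1 F2=0 -> F1&~F2 -> 1
  row 2 [0010]: F1=0 F2=0 -> F1&~F2 -> 0
  row 3 [0011]: F1=0 F2=0 -> F1&~F2 -> 0
  row 4 [0100]: F1=1 F2=1 -> F1&~F2 -> 0
  row 5 [0101]: F1=1 F2=1 -> F1&~F2 -> 0
  row 6 [0110]: F1=0 F2=1 -> F1&~F2 -> 0
  row 7 [0111]: F1=0 F2=1 -> F1&~F2 -> 0
  row 8 [1000]: F1=1 F2=0 -> F1&~F2 -> 1
  row 9 [1001]: F1=1 F2=0 -> F1&~F2 -> 1
  row 10 [1010]: F1=0 F2=1 -> F1&~F2 -> 0
  row 11 [1011]: F1=0 F2=1 -> F1&~F2 -> 0
  row 12 [1100]: F1=0 F2=1 -> F1&~F2 -> 0
  row 13 [1101]: F1=0 F2=1 -> F1&~F2 -> 0
  row 14 [1110]: F1=0 F2=1 -> F1&~F2 -> 0
  row 15 [1111]: F1=0 F2=1 -> F1&~F2 -> 0
Full result column, 4 rows per line (u,v fixed per line; w,z runs 00..11 left to right):
  rows 0-3 [u,v=00]: 1100  = hex C
  rows 4-7 [u,v=01]: 0000  = hex 0
  rows 8-11 [u,v=10]: 1100  = hex C
  rows 12-15 [u,v=11]: 0000  = hex 0
Counterexample vector (row 0 .. row 15) = 1100000011000000
Output column grouped in 4s = 1100 0000 1100 0000 = 0xC0C0
Convert to decimal digit by digit (value = value*16 + digit):
  C -> 12
  12*16 + 0 = 192
  192*16 + 12 (C) = 3084
  3084*16 + 0 = 49344
Decimal = 49344

49344


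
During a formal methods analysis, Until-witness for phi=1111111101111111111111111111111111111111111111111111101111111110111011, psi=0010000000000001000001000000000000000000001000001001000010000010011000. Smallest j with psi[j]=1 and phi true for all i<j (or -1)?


(phi U psi) at 0: need smallest j with psi[j]=1 and phi[i]=1 for all i in [0,j).
Scan from step 0:
  step 0: phi=1, psi=0 -> continue
  step 1: phi=1, psi=0 -> continue
  step 2: psi=1 and phi held for [0,2) -> witness found
Witness step = 2

2


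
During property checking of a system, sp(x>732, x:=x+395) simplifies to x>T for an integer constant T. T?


Formula: sp(P, x:=E) = exists old_x. (x = E[old_x/x]) AND P[old_x/x] (old_x is the value of x before the assignment; eliminate old_x by solving x = E[old_x/x] for old_x)
Step 1: Precondition P: x>732, i.e. old_x > 732
Step 2: Assignment gives x = old_x + 395, so old_x = x - 395
Step 3: Substitute into P: x - 395 > 732
Step 4: Simplify: x > 732+395 = 1127

1127


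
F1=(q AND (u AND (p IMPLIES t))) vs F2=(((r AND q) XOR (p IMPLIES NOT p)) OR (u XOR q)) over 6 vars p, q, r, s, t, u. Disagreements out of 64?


F1 = (q AND (u AND (p IMPLIES t)))
F2 = (((r AND q) XOR (p IMPLIES NOT p)) OR (u XOR q))
Evaluate both on each of 64 rows (bits = p,q,r,s,t,u):
  row 0 [000000]: F1=0 F2=1 (differ) -> 1
  row 1 [000001]: F1=0 F2=1 (differ) -> 1
  row 2 [000010]: F1=0 F2=1 (differ) -> 1
  row 3 [000011]: F1=0 F2=1 (differ) -> 1
  row 4 [000100]: F1=0 F2=1 (differ) -> 1
  (every remaining row is evaluated the same way; all 64 results are listed next)
Full result column, 8 rows per line (p,q,r fixed per line; s,t,u runs 000..111 left to right):
  rows 0-7 [p,q,r=000]: 11111111  (ones: 8)
  rows 8-15 [p,q,r=001]: 11111111  (ones: 8)
  rows 16-23 [p,q,r=010]: 10101010  (ones: 4)
  rows 24-31 [p,q,r=011]: 11111111  (ones: 8)
  rows 32-39 [p,q,r=100]: 01010101  (ones: 4)
  rows 40-47 [p,q,r=101]: 01010101  (ones: 4)
  rows 48-55 [p,q,r=110]: 10111011  (ones: 6)
  rows 56-63 [p,q,r=111]: 11101110  (ones: 6)
Disagreements = 8+8+4+8+4+4+6+6 = 48

48


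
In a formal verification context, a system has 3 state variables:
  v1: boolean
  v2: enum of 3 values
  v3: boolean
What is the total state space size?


State space = product of domain sizes of all variables.
Domain sizes:
  v1 (boolean): 2
  v2 (enum of 3 values): 3
  v3 (boolean): 2
Product = 2 * 3 * 2 = 12

12


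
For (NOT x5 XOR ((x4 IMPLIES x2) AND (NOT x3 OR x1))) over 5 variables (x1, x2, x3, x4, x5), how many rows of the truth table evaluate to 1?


Formula: (NOT x5 XOR ((x4 IMPLIES x2) AND (NOT x3 OR x1))) over 5 vars (32 rows)
Evaluate each row (x1, x2, x3, x4, x5 as bits, MSB first):
  row 0 [00000]: (NOT 0 XOR ((0 IMPLIES 0) AND (NOT 0 OR 0))) -> 0
  row 1 [00001]: (NOT 1 XOR ((0 IMPLIES 0) AND (NOT 0 OR 0))) -> 1
  row 2 [00010]: (NOT 0 XOR ((1 IMPLIES 0) AND (NOT 0 OR 0))) -> 1
  row 3 [00011]: (NOT 1 XOR ((1 IMPLIES 0) AND (NOT 0 OR 0))) -> 0
  row 4 [00100]: (NOT 0 XOR ((0 IMPLIES 0) AND (NOT 1 OR 0))) -> 1
  row 5 [00101]: (NOT 1 XOR ((0 IMPLIES 0) AND (NOT 1 OR 0))) -> 0
  row 6 [00110]: (NOT 0 XOR ((1 IMPLIES 0) AND (NOT 1 OR 0))) -> 1
  row 7 [00111]: (NOT 1 XOR ((1 IMPLIES 0) AND (NOT 1 OR 0))) -> 0
  row 8 [01000]: (NOT 0 XOR ((0 IMPLIES 1) AND (NOT 0 OR 0))) -> 0
  row 9 [01001]: (NOT 1 XOR ((0 IMPLIES 1) AND (NOT 0 OR 0))) -> 1
  row 10 [01010]: (NOT 0 XOR ((1 IMPLIES 1) AND (NOT 0 OR 0))) -> 0
  row 11 [01011]: (NOT 1 XOR ((1 IMPLIES 1) AND (NOT 0 OR 0))) -> 1
  row 12 [01100]: (NOT 0 XOR ((0 IMPLIES 1) AND (NOT 1 OR 0))) -> 1
  row 13 [01101]: (NOT 1 XOR ((0 IMPLIES 1) AND (NOT 1 OR 0))) -> 0
  row 14 [01110]: (NOT 0 XOR ((1 IMPLIES 1) AND (NOT 1 OR 0))) -> 1
  row 15 [01111]: (NOT 1 XOR ((1 IMPLIES 1) AND (NOT 1 OR 0))) -> 0
  row 16 [10000]: (NOT 0 XOR ((0 IMPLIES 0) AND (NOT 0 OR 1))) -> 0
  row 17 [10001]: (NOT 1 XOR ((0 IMPLIES 0) AND (NOT 0 OR 1))) -> 1
  row 18 [10010]: (NOT 0 XOR ((1 IMPLIES 0) AND (NOT 0 OR 1))) -> 1
  row 19 [10011]: (NOT 1 XOR ((1 IMPLIES 0) AND (NOT 0 OR 1))) -> 0
  row 20 [10100]: (NOT 0 XOR ((0 IMPLIES 0) AND (NOT 1 OR 1))) -> 0
  row 21 [10101]: (NOT 1 XOR ((0 IMPLIES 0) AND (NOT 1 OR 1))) -> 1
  row 22 [10110]: (NOT 0 XOR ((1 IMPLIES 0) AND (NOT 1 OR 1))) -> 1
  row 23 [10111]: (NOT 1 XOR ((1 IMPLIES 0) AND (NOT 1 OR 1))) -> 0
  row 24 [11000]: (NOT 0 XOR ((0 IMPLIES 1) AND (NOT 0 OR 1))) -> 0
  row 25 [11001]: (NOT 1 XOR ((0 IMPLIES 1) AND (NOT 0 OR 1))) -> 1
  row 26 [11010]: (NOT 0 XOR ((1 IMPLIES 1) AND (NOT 0 OR 1))) -> 0
  row 27 [11011]: (NOT 1 XOR ((1 IMPLIES 1) AND (NOT 0 OR 1))) -> 1
  row 28 [11100]: (NOT 0 XOR ((0 IMPLIES 1) AND (NOT 1 OR 1))) -> 0
  row 29 [11101]: (NOT 1 XOR ((0 IMPLIES 1) AND (NOT 1 OR 1))) -> 1
  row 30 [11110]: (NOT 0 XOR ((1 IMPLIES 1) AND (NOT 1 OR 1))) -> 0
  row 31 [11111]: (NOT 1 XOR ((1 IMPLIES 1) AND (NOT 1 OR 1))) -> 1
Full result column, 8 rows per line (x1,x2 fixed per line; x3,x4,x5 runs 000..111 left to right):
  rows 0-7 [x1,x2=00]: 01101010  (ones: 4)
  rows 8-15 [x1,x2=01]: 01011010  (ones: 4)
  rows 16-23 [x1,x2=10]: 01100110  (ones: 4)
  rows 24-31 [x1,x2=11]: 01010101  (ones: 4)
Count of 1-rows = 4+4+4+4 = 16

16


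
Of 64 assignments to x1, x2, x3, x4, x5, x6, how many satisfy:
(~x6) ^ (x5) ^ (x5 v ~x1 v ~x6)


CNF with 3 clauses over 6 vars (64 assignments).
An assignment satisfies CNF iff every clause has >=1 true literal.
Check each row (bits = x1,x2,x3,x4,x5,x6; clause T/F shown):
  row 0 [000000]: clauses=TFT -> 0
  row 1 [000001]: clauses=FFT -> 0
  row 2 [000010]: clauses=TTT -> 1
  row 3 [000011]: clauses=FTT -> 0
  row 4 [000100]: clauses=TFT -> 0
  (every remaining row is evaluated the same way; all 64 results are listed next)
Full result column, 8 rows per line (x1,x2,x3 fixed per line; x4,x5,x6 runs 000..111 left to right):
  rows 0-7 [x1,x2,x3=000]: 00100010  (ones: 2)
  rows 8-15 [x1,x2,x3=001]: 00100010  (ones: 2)
  rows 16-23 [x1,x2,x3=010]: 00100010  (ones: 2)
  rows 24-31 [x1,x2,x3=011]: 00100010  (ones: 2)
  rows 32-39 [x1,x2,x3=100]: 00100010  (ones: 2)
  rows 40-47 [x1,x2,x3=101]: 00100010  (ones: 2)
  rows 48-55 [x1,x2,x3=110]: 00100010  (ones: 2)
  rows 56-63 [x1,x2,x3=111]: 00100010  (ones: 2)
Satisfying assignments = 2+2+2+2+2+2+2+2 = 16

16


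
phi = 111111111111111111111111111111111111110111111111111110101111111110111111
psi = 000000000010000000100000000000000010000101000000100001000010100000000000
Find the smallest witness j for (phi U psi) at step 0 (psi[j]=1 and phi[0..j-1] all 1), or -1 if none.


(phi U psi) at 0: need smallest j with psi[j]=1 and phi[i]=1 for all i in [0,j).
Scan from step 0:
  step 0: phi=1, psi=0 -> continue
  step 1: phi=1, psi=0 -> continue
  step 2: phi=1, psi=0 -> continue
  step 3: phi=1, psi=0 -> continue
  step 10: psi=1 and phi held for [0,10) -> witness found
Witness step = 10

10


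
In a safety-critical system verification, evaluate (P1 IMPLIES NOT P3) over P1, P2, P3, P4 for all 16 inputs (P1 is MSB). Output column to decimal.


Formula: (P1 IMPLIES NOT P3) over P1, P2, P3, P4 (16 rows)
Evaluate each row (bits = P1,P2,P3,P4, MSB first):
  row 0 [0000]: (0 IMPLIES NOT 0) -> 1
  row 1 [0001]: (0 IMPLIES NOT 0) -> 1
  row 2 [0010]: (0 IMPLIES NOT 1) -> 1
  row 3 [0011]: (0 IMPLIES NOT 1) -> 1
  row 4 [0100]: (0 IMPLIES NOT 0) -> 1
  row 5 [0101]: (0 IMPLIES NOT 0) -> 1
  row 6 [0110]: (0 IMPLIES NOT 1) -> 1
  row 7 [0111]: (0 IMPLIES NOT 1) -> 1
  row 8 [1000]: (1 IMPLIES NOT 0) -> 1
  row 9 [1001]: (1 IMPLIES NOT 0) -> 1
  row 10 [1010]: (1 IMPLIES NOT 1) -> 0
  row 11 [1011]: (1 IMPLIES NOT 1) -> 0
  row 12 [1100]: (1 IMPLIES NOT 0) -> 1
  row 13 [1101]: (1 IMPLIES NOT 0) -> 1
  row 14 [1110]: (1 IMPLIES NOT 1) -> 0
  row 15 [1111]: (1 IMPLIES NOT 1) -> 0
Full result column, 4 rows per line (P1,P2 fixed per line; P3,P4 runs 00..11 left to right):
  rows 0-3 [P1,P2=00]: 1111  = hex F
  rows 4-7 [P1,P2=01]: 1111  = hex F
  rows 8-11 [P1,P2=10]: 1100  = hex C
  rows 12-15 [P1,P2=11]: 1100  = hex C
Output column (row 0 .. row 15) = 1111111111001100
Output column grouped in 4s = 1111 1111 1100 1100 = 0xFFCC
Convert to decimal digit by digit (value = value*16 + digit):
  F -> 15
  15*16 + 15 (F) = 255
  255*16 + 12 (C) = 4092
  4092*16 + 12 (C) = 65484
Decimal = 65484

65484


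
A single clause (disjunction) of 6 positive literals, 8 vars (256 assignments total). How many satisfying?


Step 1: Total=2^8=256
Step 2: Unsat when all 6 false: 2^2=4
Step 3: Sat=256-4=252

252


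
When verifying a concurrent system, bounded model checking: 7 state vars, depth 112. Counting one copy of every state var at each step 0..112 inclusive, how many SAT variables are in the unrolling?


BMC unrolls to depth k, creating one copy of each state var for steps 0..k.
Step count = 112 + 1 = 113 (steps 0 through 112)
Vars per step = 7
Total = 7 * 113 = 791

791


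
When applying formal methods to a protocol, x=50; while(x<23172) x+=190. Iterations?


Step 1: x goes from 50 toward 23172 by 190; the body runs while x<23172, so iterations = ceil((bound-start)/step)
Step 2: Distance=23122
Step 3: ceil(23122/190)=122

122


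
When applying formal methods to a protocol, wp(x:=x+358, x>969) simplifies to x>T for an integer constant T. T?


Formula: wp(x:=E, P) = P[E/x] (substitute E for x in postcondition)
Step 1: Postcondition: x>969
Step 2: Substitute x+358 for x: x+358>969
Step 3: Solve for x: x > 969-358 = 611

611


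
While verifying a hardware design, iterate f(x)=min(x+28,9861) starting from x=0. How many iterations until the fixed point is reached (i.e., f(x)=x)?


Step 1: x=0, cap=9861, increment=28
Step 2: x grows by 28 each step until capped at 9861; fixed point is x=9861
Step 3: iterations = ceil(9861/28) = 353

353


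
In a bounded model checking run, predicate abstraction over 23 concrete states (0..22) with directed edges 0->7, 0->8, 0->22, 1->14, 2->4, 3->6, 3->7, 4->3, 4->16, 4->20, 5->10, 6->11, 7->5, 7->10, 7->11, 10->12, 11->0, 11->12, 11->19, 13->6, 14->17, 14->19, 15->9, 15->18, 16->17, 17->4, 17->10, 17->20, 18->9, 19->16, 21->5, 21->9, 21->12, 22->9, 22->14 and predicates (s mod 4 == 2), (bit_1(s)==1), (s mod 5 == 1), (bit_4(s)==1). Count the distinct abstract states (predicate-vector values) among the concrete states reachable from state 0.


BFS from 0:
Concrete reachable: {0, 3, 4, 5, 6, 7, 8, 9, 10, 11, 12, 14, 16, 17, 19, 20, 22}
Abstract via predicates (s mod 4 == 2), (bit_1(s)==1), (s mod 5 == 1), (bit_4(s)==1):
  (0,0,0,0) <- {0, 4, 5, 8, 9, 12}
  (0,0,0,1) <- {17, 20}
  (0,0,1,1) <- {16}
  (0,1,0,0) <- {3, 7}
  (0,1,0,1) <- {19}
  (0,1,1,0) <- {11}
  (1,1,0,0) <- {10, 14}
  (1,1,0,1) <- {22}
  (1,1,1,0) <- {6}
Distinct abstract states = 9

9


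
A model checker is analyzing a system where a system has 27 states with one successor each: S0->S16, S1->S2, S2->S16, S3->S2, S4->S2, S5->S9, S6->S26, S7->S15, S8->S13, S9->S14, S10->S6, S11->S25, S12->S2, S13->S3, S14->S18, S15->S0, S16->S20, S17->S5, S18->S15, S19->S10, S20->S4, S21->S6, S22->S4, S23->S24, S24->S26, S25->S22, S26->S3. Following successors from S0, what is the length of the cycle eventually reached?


Trace from S0 until a state repeats:
  S0 -> S16 -> S20 -> S4 -> S2 -> S16
S16 first seen at step 1, revisited at step 5.
Cycle length = 5 - 1 = 4

4


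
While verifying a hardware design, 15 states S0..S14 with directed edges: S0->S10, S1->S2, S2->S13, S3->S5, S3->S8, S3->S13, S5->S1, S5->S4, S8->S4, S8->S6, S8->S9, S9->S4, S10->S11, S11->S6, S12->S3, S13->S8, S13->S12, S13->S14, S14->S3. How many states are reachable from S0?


BFS from S0:
  layer 0: {S0}
  layer 1: {S10}
  layer 2: {S11}
  layer 3: {S6}
Reachable set: {S0, S6, S10, S11}
Count = 4

4


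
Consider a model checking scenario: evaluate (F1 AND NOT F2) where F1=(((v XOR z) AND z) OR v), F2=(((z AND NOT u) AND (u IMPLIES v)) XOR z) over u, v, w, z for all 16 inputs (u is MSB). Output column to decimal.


F1 = (((v XOR z) AND z) OR v)
F2 = (((z AND NOT u) AND (u IMPLIES v)) XOR z)
Counterexample to F1=>F2 is where F1=1 and F2=0.
Evaluate each row (bits = u,v,w,z, MSB first):
  row 0 [0000]: F1=0 F2=0 -> F1&~F2 -> 0
  row 1 [0001]: F1=1 F2=0 -> F1&~F2 -> 1
  row 2 [0010]: F1=0 F2=0 -> F1&~F2 -> 0
  row 3 [0011]: F1=1 F2=0 -> F1&~F2 -> 1
  row 4 [0100]: F1=1 F2=0 -> F1&~F2 -> 1
  row 5 [0101]: F1=1 F2=0 -> F1&~F2 -> 1
  row 6 [0110]: F1=1 F2=0 -> F1&~F2 -> 1
  row 7 [0111]: F1=1 F2=0 -> F1&~F2 -> 1
  row 8 [1000]: F1=0 F2=0 -> F1&~F2 -> 0
  row 9 [1001]: F1=1 F2=1 -> F1&~F2 -> 0
  row 10 [1010]: F1=0 F2=0 -> F1&~F2 -> 0
  row 11 [1011]: F1=1 F2=1 -> F1&~F2 -> 0
  row 12 [1100]: F1=1 F2=0 -> F1&~F2 -> 1
  row 13 [1101]: F1=1 F2=1 -> F1&~F2 -> 0
  row 14 [1110]: F1=1 F2=0 -> F1&~F2 -> 1
  row 15 [1111]: F1=1 F2=1 -> F1&~F2 -> 0
Full result column, 4 rows per line (u,v fixed per line; w,z runs 00..11 left to right):
  rows 0-3 [u,v=00]: 0101  = hex 5
  rows 4-7 [u,v=01]: 1111  = hex F
  rows 8-11 [u,v=10]: 0000  = hex 0
  rows 12-15 [u,v=11]: 1010  = hex A
Counterexample vector (row 0 .. row 15) = 0101111100001010
Output column grouped in 4s = 0101 1111 0000 1010 = 0x5F0A
Convert to decimal digit by digit (value = value*16 + digit):
  5 -> 5
  5*16 + 15 (F) = 95
  95*16 + 0 = 1520
  1520*16 + 10 (A) = 24330
Decimal = 24330

24330


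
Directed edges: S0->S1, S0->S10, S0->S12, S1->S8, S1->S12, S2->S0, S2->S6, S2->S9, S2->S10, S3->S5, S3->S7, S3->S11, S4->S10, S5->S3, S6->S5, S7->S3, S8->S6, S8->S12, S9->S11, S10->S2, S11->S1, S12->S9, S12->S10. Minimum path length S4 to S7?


BFS layer-by-layer from S4:
  dist 0: {S4}
  dist 1: {S10}
  dist 2: {S2}
  dist 3: {S0, S6, S9}
  dist 4: {S1, S5, S11, S12}
  dist 5: {S3, S8}
  dist 6: {S7}
  -> S7 reached at distance 6
Shortest path length = 6

6


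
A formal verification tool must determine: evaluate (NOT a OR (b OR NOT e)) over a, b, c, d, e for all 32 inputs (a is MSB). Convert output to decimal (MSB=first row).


Formula: (NOT a OR (b OR NOT e)) over a, b, c, d, e (32 rows)
Evaluate each row (bits = a,b,c,d,e, MSB first):
  row 0 [00000]: (NOT 0 OR (0 OR NOT 0)) -> 1
  row 1 [00001]: (NOT 0 OR (0 OR NOT 1)) -> 1
  row 2 [00010]: (NOT 0 OR (0 OR NOT 0)) -> 1
  row 3 [00011]: (NOT 0 OR (0 OR NOT 1)) -> 1
  row 4 [00100]: (NOT 0 OR (0 OR NOT 0)) -> 1
  row 5 [00101]: (NOT 0 OR (0 OR NOT 1)) -> 1
  row 6 [00110]: (NOT 0 OR (0 OR NOT 0)) -> 1
  row 7 [00111]: (NOT 0 OR (0 OR NOT 1)) -> 1
  row 8 [01000]: (NOT 0 OR (1 OR NOT 0)) -> 1
  row 9 [01001]: (NOT 0 OR (1 OR NOT 1)) -> 1
  row 10 [01010]: (NOT 0 OR (1 OR NOT 0)) -> 1
  row 11 [01011]: (NOT 0 OR (1 OR NOT 1)) -> 1
  row 12 [01100]: (NOT 0 OR (1 OR NOT 0)) -> 1
  row 13 [01101]: (NOT 0 OR (1 OR NOT 1)) -> 1
  row 14 [01110]: (NOT 0 OR (1 OR NOT 0)) -> 1
  row 15 [01111]: (NOT 0 OR (1 OR NOT 1)) -> 1
  row 16 [10000]: (NOT 1 OR (0 OR NOT 0)) -> 1
  row 17 [10001]: (NOT 1 OR (0 OR NOT 1)) -> 0
  row 18 [10010]: (NOT 1 OR (0 OR NOT 0)) -> 1
  row 19 [10011]: (NOT 1 OR (0 OR NOT 1)) -> 0
  row 20 [10100]: (NOT 1 OR (0 OR NOT 0)) -> 1
  row 21 [10101]: (NOT 1 OR (0 OR NOT 1)) -> 0
  row 22 [10110]: (NOT 1 OR (0 OR NOT 0)) -> 1
  row 23 [10111]: (NOT 1 OR (0 OR NOT 1)) -> 0
  row 24 [11000]: (NOT 1 OR (1 OR NOT 0)) -> 1
  row 25 [11001]: (NOT 1 OR (1 OR NOT 1)) -> 1
  row 26 [11010]: (NOT 1 OR (1 OR NOT 0)) -> 1
  row 27 [11011]: (NOT 1 OR (1 OR NOT 1)) -> 1
  row 28 [11100]: (NOT 1 OR (1 OR NOT 0)) -> 1
  row 29 [11101]: (NOT 1 OR (1 OR NOT 1)) -> 1
  row 30 [11110]: (NOT 1 OR (1 OR NOT 0)) -> 1
  row 31 [11111]: (NOT 1 OR (1 OR NOT 1)) -> 1
Full result column, 4 rows per line (a,b,c fixed per line; d,e runs 00..11 left to right):
  rows 0-3 [a,b,c=000]: 1111  = hex F
  rows 4-7 [a,b,c=001]: 1111  = hex F
  rows 8-11 [a,b,c=010]: 1111  = hex F
  rows 12-15 [a,b,c=011]: 1111  = hex F
  rows 16-19 [a,b,c=100]: 1010  = hex A
  rows 20-23 [a,b,c=101]: 1010  = hex A
  rows 24-27 [a,b,c=110]: 1111  = hex F
  rows 28-31 [a,b,c=111]: 1111  = hex F
Output column (row 0 .. row 31) = 11111111111111111010101011111111
Output column grouped in 4s = 1111 1111 1111 1111 1010 1010 1111 1111 = 0xFFFFAAFF
Convert to decimal digit by digit (value = value*16 + digit):
  F -> 15
  15*16 + 15 (F) = 255
  255*16 + 15 (F) = 4095
  4095*16 + 15 (F) = 65535
  65535*16 + 10 (A) = 1048570
  1048570*16 + 10 (A) = 16777130
  16777130*16 + 15 (F) = 268434095
  268434095*16 + 15 (F) = 4294945535
Decimal = 4294945535

4294945535
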